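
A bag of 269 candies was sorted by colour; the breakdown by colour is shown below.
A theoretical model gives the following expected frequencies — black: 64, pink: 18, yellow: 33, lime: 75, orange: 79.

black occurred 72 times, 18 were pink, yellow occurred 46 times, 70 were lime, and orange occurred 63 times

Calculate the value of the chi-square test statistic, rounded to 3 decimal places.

cat         O        E   (O−E)²/E
black      72       64     1.0000
pink       18       18     0.0000
yellow     46       33     5.1212
lime       70       75     0.3333
orange     63       79     3.2405
Sum = 9.695

9.695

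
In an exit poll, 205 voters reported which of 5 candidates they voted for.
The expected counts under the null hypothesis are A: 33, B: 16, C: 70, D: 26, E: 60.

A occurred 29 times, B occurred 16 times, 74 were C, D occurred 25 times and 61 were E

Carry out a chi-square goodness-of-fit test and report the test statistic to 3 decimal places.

A: (29 − 33)²/33 = 16/33 = 0.4848
B: (16 − 16)²/16 = 0/16 = 0.0000
C: (74 − 70)²/70 = 16/70 = 0.2286
D: (25 − 26)²/26 = 1/26 = 0.0385
E: (61 − 60)²/60 = 1/60 = 0.0167
Sum = 0.769

0.769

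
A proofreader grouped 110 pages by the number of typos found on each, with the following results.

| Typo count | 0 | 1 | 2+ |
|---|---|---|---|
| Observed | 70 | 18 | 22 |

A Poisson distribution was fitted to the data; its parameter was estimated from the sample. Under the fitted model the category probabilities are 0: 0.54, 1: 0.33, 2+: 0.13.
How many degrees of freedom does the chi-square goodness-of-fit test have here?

1

There are k = 3 categories and 1 parameter estimated from the data, so df = 3 − 1 − 1 = 1.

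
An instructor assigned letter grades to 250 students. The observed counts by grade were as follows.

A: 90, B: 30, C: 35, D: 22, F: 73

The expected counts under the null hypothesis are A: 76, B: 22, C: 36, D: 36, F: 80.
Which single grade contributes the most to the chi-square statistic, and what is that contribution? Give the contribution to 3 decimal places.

χ² = (90−76)²/76 + (30−22)²/22 + (35−36)²/36 + (22−36)²/36 + (73−80)²/80
   = 2.5789 + 2.9091 + 0.0278 + 5.4444 + 0.6125
The largest term is for D: 5.444.

D, 5.444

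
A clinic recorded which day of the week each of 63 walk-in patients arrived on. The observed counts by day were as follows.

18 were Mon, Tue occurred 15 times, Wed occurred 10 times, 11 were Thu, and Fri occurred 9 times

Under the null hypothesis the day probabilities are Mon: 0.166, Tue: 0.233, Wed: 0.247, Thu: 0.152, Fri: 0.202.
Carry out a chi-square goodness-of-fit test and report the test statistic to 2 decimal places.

Expected counts E_i = n·p_i: 63×0.166 = 10.458, 63×0.233 = 14.679, 63×0.247 = 15.561, 63×0.152 = 9.576, 63×0.202 = 12.726.
Mon: (18 − 10.458)²/10.458 = 56.881764/10.458 = 5.439
Tue: (15 − 14.679)²/14.679 = 0.103041/14.679 = 0.007
Wed: (10 − 15.561)²/15.561 = 30.924721/15.561 = 1.987
Thu: (11 − 9.576)²/9.576 = 2.027776/9.576 = 0.212
Fri: (9 − 12.726)²/12.726 = 13.883076/12.726 = 1.091
Sum = 8.74

8.74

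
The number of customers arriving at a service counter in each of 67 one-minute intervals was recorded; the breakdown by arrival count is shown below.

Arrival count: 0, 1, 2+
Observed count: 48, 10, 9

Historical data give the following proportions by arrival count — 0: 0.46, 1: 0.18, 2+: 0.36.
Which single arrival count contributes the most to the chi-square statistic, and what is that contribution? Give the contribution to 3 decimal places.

0, 9.577

Expected counts E_i = n·p_i: 67×0.46 = 30.82, 67×0.18 = 12.06, 67×0.36 = 24.12.
cat         O        E   (O−E)²/E
0          48    30.82     9.5767
1          10    12.06     0.3519
2+          9    24.12     9.4782
The largest term is for 0: 9.577.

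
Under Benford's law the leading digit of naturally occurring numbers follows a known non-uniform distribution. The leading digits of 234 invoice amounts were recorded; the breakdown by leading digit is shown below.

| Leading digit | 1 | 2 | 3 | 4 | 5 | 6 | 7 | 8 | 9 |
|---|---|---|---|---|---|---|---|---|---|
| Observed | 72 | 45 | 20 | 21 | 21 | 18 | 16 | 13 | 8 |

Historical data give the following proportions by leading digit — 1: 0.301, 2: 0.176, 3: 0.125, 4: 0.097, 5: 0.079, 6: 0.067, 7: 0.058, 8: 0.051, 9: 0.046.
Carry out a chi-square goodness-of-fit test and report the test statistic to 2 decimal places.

5.37

Expected counts E_i = n·p_i: 234×0.301 = 70.434, 234×0.176 = 41.184, 234×0.125 = 29.25, 234×0.097 = 22.698, 234×0.079 = 18.486, 234×0.067 = 15.678, 234×0.058 = 13.572, 234×0.051 = 11.934, 234×0.046 = 10.764.
χ² = (72−70.434)²/70.434 + (45−41.184)²/41.184 + (20−29.25)²/29.25 + (21−22.698)²/22.698 + (21−18.486)²/18.486 + (18−15.678)²/15.678 + (16−13.572)²/13.572 + (13−11.934)²/11.934 + (8−10.764)²/10.764
   = 0.035 + 0.354 + 2.925 + 0.127 + 0.342 + 0.344 + 0.434 + 0.095 + 0.710
Sum = 5.37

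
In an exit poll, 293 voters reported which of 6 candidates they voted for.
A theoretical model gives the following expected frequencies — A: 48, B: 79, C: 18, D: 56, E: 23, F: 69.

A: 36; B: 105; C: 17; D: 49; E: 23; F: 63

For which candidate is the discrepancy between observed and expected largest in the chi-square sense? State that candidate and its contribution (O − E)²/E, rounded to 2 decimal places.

B, 8.56

χ² = (36−48)²/48 + (105−79)²/79 + (17−18)²/18 + (49−56)²/56 + (23−23)²/23 + (63−69)²/69
   = 3.000 + 8.557 + 0.056 + 0.875 + 0.000 + 0.522
The largest term is for B: 8.56.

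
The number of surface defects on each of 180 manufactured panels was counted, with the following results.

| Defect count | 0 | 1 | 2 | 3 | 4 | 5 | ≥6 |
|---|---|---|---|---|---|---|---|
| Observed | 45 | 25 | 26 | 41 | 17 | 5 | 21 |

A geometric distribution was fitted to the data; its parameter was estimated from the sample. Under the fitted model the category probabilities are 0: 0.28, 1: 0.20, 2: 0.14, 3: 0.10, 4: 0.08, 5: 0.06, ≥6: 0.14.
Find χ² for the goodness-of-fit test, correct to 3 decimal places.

Expected counts E_i = n·p_i: 180×0.28 = 50.4, 180×0.20 = 36, 180×0.14 = 25.2, 180×0.10 = 18, 180×0.08 = 14.4, 180×0.06 = 10.8, 180×0.14 = 25.2.
0: (45 − 50.4)²/50.4 = 29.16/50.4 = 0.5786
1: (25 − 36)²/36 = 121/36 = 3.3611
2: (26 − 25.2)²/25.2 = 0.64/25.2 = 0.0254
3: (41 − 18)²/18 = 529/18 = 29.3889
4: (17 − 14.4)²/14.4 = 6.76/14.4 = 0.4694
5: (5 − 10.8)²/10.8 = 33.64/10.8 = 3.1148
≥6: (21 − 25.2)²/25.2 = 17.64/25.2 = 0.7000
Sum = 37.638

37.638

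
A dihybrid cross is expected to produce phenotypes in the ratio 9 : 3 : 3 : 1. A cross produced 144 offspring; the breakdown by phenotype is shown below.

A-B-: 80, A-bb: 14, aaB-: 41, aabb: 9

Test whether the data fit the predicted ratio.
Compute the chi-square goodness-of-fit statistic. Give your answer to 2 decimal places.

Ratio total = 16. Expected counts: 144×9/16 = 81, 144×3/16 = 27, 144×3/16 = 27, 144×1/16 = 9.
χ² = (80−81)²/81 + (14−27)²/27 + (41−27)²/27 + (9−9)²/9
   = 0.012 + 6.259 + 7.259 + 0.000
Sum = 13.53

13.53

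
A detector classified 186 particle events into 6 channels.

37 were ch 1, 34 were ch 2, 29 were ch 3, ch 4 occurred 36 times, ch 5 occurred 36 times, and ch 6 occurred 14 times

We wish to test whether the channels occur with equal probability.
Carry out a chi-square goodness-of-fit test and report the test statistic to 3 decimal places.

Under H₀ each category has probability 1/6, so each expected count is 186/6 = 31.
ch 1: (37 − 31)²/31 = 36/31 = 1.1613
ch 2: (34 − 31)²/31 = 9/31 = 0.2903
ch 3: (29 − 31)²/31 = 4/31 = 0.1290
ch 4: (36 − 31)²/31 = 25/31 = 0.8065
ch 5: (36 − 31)²/31 = 25/31 = 0.8065
ch 6: (14 − 31)²/31 = 289/31 = 9.3226
Sum = 12.516

12.516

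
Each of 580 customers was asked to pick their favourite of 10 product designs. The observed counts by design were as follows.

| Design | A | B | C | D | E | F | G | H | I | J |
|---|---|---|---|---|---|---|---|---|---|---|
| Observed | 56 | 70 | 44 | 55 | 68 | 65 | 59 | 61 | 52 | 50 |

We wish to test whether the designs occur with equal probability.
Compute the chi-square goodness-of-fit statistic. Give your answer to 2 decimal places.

Under H₀ each category has probability 1/10, so each expected count is 580/10 = 58.
cat         O        E   (O−E)²/E
A          56       58      0.069
B          70       58      2.483
C          44       58      3.379
D          55       58      0.155
E          68       58      1.724
F          65       58      0.845
G          59       58      0.017
H          61       58      0.155
I          52       58      0.621
J          50       58      1.103
Sum = 10.55

10.55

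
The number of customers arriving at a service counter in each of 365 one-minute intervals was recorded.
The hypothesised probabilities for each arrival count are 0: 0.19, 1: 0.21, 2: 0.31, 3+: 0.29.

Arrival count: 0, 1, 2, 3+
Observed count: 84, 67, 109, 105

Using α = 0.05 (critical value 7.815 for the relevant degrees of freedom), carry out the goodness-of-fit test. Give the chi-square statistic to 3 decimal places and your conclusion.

4.469; do not reject

Expected counts E_i = n·p_i: 365×0.19 = 69.35, 365×0.21 = 76.65, 365×0.31 = 113.15, 365×0.29 = 105.85.
cat         O        E   (O−E)²/E
0          84    69.35     3.0948
1          67    76.65     1.2149
2         109   113.15     0.1522
3+        105   105.85     0.0068
Sum = 4.469
df = 3. Since 4.469 < 7.815, we do not reject H₀.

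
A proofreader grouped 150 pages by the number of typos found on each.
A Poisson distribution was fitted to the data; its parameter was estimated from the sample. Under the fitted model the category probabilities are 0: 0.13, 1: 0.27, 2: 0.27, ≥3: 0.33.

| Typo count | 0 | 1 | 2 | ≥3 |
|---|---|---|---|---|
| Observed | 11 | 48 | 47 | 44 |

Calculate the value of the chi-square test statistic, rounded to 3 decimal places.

Expected counts E_i = n·p_i: 150×0.13 = 19.5, 150×0.27 = 40.5, 150×0.27 = 40.5, 150×0.33 = 49.5.
0: (11 − 19.5)²/19.5 = 72.25/19.5 = 3.7051
1: (48 − 40.5)²/40.5 = 56.25/40.5 = 1.3889
2: (47 − 40.5)²/40.5 = 42.25/40.5 = 1.0432
≥3: (44 − 49.5)²/49.5 = 30.25/49.5 = 0.6111
Sum = 6.748

6.748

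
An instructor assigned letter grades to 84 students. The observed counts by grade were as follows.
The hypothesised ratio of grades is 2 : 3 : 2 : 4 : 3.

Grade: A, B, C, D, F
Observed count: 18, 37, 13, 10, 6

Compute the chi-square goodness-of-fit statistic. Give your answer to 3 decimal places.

Ratio total = 14. Expected counts: 84×2/14 = 12, 84×3/14 = 18, 84×2/14 = 12, 84×4/14 = 24, 84×3/14 = 18.
A: (18 − 12)²/12 = 36/12 = 3.0000
B: (37 − 18)²/18 = 361/18 = 20.0556
C: (13 − 12)²/12 = 1/12 = 0.0833
D: (10 − 24)²/24 = 196/24 = 8.1667
F: (6 − 18)²/18 = 144/18 = 8.0000
Sum = 39.306

39.306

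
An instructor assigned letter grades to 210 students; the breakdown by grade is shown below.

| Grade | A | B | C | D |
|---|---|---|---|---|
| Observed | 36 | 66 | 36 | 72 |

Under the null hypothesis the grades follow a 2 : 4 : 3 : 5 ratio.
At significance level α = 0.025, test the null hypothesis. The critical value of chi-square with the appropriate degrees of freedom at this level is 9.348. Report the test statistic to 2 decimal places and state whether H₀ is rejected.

3.72; do not reject

Ratio total = 14. Expected counts: 210×2/14 = 30, 210×4/14 = 60, 210×3/14 = 45, 210×5/14 = 75.
χ² = (36−30)²/30 + (66−60)²/60 + (36−45)²/45 + (72−75)²/75
   = 1.200 + 0.600 + 1.800 + 0.120
Sum = 3.72
df = 3. Since 3.72 < 9.348, we do not reject H₀.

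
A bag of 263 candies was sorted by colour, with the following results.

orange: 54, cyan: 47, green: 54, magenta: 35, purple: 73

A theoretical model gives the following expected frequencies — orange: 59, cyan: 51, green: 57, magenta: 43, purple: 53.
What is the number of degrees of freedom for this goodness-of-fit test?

4

There are k = 5 categories and no parameters were estimated from the data, so df = 5 − 1 = 4.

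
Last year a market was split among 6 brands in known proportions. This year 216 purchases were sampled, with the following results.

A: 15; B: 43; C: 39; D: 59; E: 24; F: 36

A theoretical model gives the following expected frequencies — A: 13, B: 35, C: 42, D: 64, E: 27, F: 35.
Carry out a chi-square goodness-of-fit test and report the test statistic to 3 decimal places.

3.103

cat         O        E   (O−E)²/E
A          15       13     0.3077
B          43       35     1.8286
C          39       42     0.2143
D          59       64     0.3906
E          24       27     0.3333
F          36       35     0.0286
Sum = 3.103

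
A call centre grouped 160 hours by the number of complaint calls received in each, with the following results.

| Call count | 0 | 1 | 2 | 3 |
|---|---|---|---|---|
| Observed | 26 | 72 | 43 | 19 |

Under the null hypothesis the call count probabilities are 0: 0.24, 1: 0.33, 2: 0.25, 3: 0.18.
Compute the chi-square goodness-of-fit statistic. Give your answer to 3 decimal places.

14.546

Expected counts E_i = n·p_i: 160×0.24 = 38.4, 160×0.33 = 52.8, 160×0.25 = 40, 160×0.18 = 28.8.
0: (26 − 38.4)²/38.4 = 153.76/38.4 = 4.0042
1: (72 − 52.8)²/52.8 = 368.64/52.8 = 6.9818
2: (43 − 40)²/40 = 9/40 = 0.2250
3: (19 − 28.8)²/28.8 = 96.04/28.8 = 3.3347
Sum = 14.546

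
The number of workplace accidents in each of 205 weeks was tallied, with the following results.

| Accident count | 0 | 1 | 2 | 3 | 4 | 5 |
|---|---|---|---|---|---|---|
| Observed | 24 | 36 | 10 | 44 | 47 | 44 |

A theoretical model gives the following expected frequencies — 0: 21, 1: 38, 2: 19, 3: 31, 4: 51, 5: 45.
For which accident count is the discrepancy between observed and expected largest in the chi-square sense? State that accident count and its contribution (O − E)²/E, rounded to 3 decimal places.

3, 5.452

0: (24 − 21)²/21 = 9/21 = 0.4286
1: (36 − 38)²/38 = 4/38 = 0.1053
2: (10 − 19)²/19 = 81/19 = 4.2632
3: (44 − 31)²/31 = 169/31 = 5.4516
4: (47 − 51)²/51 = 16/51 = 0.3137
5: (44 − 45)²/45 = 1/45 = 0.0222
The largest term is for 3: 5.452.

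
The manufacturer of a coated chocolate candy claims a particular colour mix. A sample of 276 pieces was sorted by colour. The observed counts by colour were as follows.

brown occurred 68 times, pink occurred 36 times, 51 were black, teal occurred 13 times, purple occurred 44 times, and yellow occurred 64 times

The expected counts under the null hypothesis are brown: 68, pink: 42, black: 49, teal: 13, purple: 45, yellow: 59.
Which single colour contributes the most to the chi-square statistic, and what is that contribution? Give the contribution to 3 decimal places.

pink, 0.857

cat         O        E   (O−E)²/E
brown      68       68     0.0000
pink       36       42     0.8571
black      51       49     0.0816
teal       13       13     0.0000
purple     44       45     0.0222
yellow     64       59     0.4237
The largest term is for pink: 0.857.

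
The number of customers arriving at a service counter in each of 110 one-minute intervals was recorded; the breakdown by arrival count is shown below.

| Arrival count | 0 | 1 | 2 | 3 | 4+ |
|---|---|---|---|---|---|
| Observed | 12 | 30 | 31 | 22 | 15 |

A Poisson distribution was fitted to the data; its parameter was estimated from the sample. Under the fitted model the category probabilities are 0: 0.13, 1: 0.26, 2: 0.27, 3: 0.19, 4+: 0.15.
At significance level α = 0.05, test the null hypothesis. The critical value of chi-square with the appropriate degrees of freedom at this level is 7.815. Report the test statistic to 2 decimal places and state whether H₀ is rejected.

Expected counts E_i = n·p_i: 110×0.13 = 14.3, 110×0.26 = 28.6, 110×0.27 = 29.7, 110×0.19 = 20.9, 110×0.15 = 16.5.
0: (12 − 14.3)²/14.3 = 5.29/14.3 = 0.370
1: (30 − 28.6)²/28.6 = 1.96/28.6 = 0.069
2: (31 − 29.7)²/29.7 = 1.69/29.7 = 0.057
3: (22 − 20.9)²/20.9 = 1.21/20.9 = 0.058
4+: (15 − 16.5)²/16.5 = 2.25/16.5 = 0.136
Sum = 0.69
df = 3. Since 0.69 < 7.815, we do not reject H₀.

0.69; do not reject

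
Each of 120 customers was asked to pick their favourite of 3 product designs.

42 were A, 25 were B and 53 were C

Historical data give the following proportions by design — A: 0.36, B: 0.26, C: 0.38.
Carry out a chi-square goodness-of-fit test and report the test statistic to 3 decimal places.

Expected counts E_i = n·p_i: 120×0.36 = 43.2, 120×0.26 = 31.2, 120×0.38 = 45.6.
cat         O        E   (O−E)²/E
A          42     43.2     0.0333
B          25     31.2     1.2321
C          53     45.6     1.2009
Sum = 2.466

2.466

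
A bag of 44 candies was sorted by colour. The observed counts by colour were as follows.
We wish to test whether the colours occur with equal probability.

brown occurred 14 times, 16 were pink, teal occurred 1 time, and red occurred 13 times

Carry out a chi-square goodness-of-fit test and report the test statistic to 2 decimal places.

12.55

Under H₀ each category has probability 1/4, so each expected count is 44/4 = 11.
cat         O        E   (O−E)²/E
brown      14       11      0.818
pink       16       11      2.273
teal        1       11      9.091
red        13       11      0.364
Sum = 12.55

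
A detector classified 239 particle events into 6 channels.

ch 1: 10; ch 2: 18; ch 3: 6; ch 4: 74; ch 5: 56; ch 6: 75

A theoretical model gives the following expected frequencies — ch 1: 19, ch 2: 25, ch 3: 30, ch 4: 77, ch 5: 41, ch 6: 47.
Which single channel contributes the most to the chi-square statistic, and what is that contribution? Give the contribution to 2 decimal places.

cat         O        E   (O−E)²/E
ch 1       10       19      4.263
ch 2       18       25      1.960
ch 3        6       30     19.200
ch 4       74       77      0.117
ch 5       56       41      5.488
ch 6       75       47     16.681
The largest term is for ch 3: 19.20.

ch 3, 19.20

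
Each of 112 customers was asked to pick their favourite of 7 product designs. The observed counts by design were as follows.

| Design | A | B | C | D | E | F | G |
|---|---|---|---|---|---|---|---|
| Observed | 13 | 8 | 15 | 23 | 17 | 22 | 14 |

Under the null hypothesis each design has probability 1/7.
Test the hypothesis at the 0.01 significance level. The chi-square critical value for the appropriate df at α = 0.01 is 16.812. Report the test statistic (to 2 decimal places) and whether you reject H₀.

Under H₀ each category has probability 1/7, so each expected count is 112/7 = 16.
χ² = (13−16)²/16 + (8−16)²/16 + (15−16)²/16 + (23−16)²/16 + (17−16)²/16 + (22−16)²/16 + (14−16)²/16
   = 0.563 + 4.000 + 0.063 + 3.063 + 0.063 + 2.250 + 0.250
Sum = 10.25
df = 6. Since 10.25 < 16.812, we do not reject H₀.

10.25; do not reject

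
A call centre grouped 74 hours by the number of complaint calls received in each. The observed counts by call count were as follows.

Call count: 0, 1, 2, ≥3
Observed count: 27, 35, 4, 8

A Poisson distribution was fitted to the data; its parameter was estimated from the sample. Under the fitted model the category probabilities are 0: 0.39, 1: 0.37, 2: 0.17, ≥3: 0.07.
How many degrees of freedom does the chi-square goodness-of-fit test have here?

There are k = 4 categories and 1 parameter estimated from the data, so df = 4 − 1 − 1 = 2.

2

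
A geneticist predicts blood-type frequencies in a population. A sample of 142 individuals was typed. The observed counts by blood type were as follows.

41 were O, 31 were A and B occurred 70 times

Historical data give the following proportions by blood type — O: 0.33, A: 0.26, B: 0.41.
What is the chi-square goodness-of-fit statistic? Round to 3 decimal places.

4.066

Expected counts E_i = n·p_i: 142×0.33 = 46.86, 142×0.26 = 36.92, 142×0.41 = 58.22.
χ² = (41−46.86)²/46.86 + (31−36.92)²/36.92 + (70−58.22)²/58.22
   = 0.7328 + 0.9493 + 2.3835
Sum = 4.066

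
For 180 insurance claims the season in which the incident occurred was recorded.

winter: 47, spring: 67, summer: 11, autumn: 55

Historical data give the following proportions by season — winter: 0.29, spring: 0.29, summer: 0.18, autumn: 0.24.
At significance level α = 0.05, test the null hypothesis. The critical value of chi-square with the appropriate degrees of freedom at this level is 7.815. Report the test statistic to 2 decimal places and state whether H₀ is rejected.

Expected counts E_i = n·p_i: 180×0.29 = 52.2, 180×0.29 = 52.2, 180×0.18 = 32.4, 180×0.24 = 43.2.
winter: (47 − 52.2)²/52.2 = 27.04/52.2 = 0.518
spring: (67 − 52.2)²/52.2 = 219.04/52.2 = 4.196
summer: (11 − 32.4)²/32.4 = 457.96/32.4 = 14.135
autumn: (55 − 43.2)²/43.2 = 139.24/43.2 = 3.223
Sum = 22.07
df = 3. Since 22.07 > 7.815, we reject H₀.

22.07; reject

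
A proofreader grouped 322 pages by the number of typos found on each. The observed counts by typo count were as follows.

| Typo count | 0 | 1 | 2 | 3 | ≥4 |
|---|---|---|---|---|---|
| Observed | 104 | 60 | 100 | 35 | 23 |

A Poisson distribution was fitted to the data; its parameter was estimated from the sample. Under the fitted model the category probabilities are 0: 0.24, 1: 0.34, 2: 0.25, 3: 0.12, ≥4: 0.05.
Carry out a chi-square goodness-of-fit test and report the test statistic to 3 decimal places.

Expected counts E_i = n·p_i: 322×0.24 = 77.28, 322×0.34 = 109.48, 322×0.25 = 80.5, 322×0.12 = 38.64, 322×0.05 = 16.1.
0: (104 − 77.28)²/77.28 = 713.9584/77.28 = 9.2386
1: (60 − 109.48)²/109.48 = 2448.2704/109.48 = 22.3627
2: (100 − 80.5)²/80.5 = 380.25/80.5 = 4.7236
3: (35 − 38.64)²/38.64 = 13.2496/38.64 = 0.3429
≥4: (23 − 16.1)²/16.1 = 47.61/16.1 = 2.9571
Sum = 39.625

39.625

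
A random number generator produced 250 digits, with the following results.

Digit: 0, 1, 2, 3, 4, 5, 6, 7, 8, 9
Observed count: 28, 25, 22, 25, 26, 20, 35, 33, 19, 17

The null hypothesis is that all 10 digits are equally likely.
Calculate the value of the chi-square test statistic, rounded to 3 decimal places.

Expected count for each of the 10 categories: 250/10 = 25.
cat         O        E   (O−E)²/E
0          28       25     0.3600
1          25       25     0.0000
2          22       25     0.3600
3          25       25     0.0000
4          26       25     0.0400
5          20       25     1.0000
6          35       25     4.0000
7          33       25     2.5600
8          19       25     1.4400
9          17       25     2.5600
Sum = 12.320

12.320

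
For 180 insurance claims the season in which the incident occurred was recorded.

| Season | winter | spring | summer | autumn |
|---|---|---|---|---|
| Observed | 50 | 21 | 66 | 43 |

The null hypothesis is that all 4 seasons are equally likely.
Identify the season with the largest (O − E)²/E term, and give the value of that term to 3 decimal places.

Expected count for each of the 4 categories: 180/4 = 45.
χ² = (50−45)²/45 + (21−45)²/45 + (66−45)²/45 + (43−45)²/45
   = 0.5556 + 12.8000 + 9.8000 + 0.0889
The largest term is for spring: 12.800.

spring, 12.800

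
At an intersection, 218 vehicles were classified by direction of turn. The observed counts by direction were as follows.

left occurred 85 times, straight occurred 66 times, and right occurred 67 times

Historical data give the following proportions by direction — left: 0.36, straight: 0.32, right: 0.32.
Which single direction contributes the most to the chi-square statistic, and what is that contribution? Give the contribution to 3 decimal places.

Expected counts E_i = n·p_i: 218×0.36 = 78.48, 218×0.32 = 69.76, 218×0.32 = 69.76.
cat           O        E   (O−E)²/E
left         85    78.48     0.5417
straight     66    69.76     0.2027
right        67    69.76     0.1092
The largest term is for left: 0.542.

left, 0.542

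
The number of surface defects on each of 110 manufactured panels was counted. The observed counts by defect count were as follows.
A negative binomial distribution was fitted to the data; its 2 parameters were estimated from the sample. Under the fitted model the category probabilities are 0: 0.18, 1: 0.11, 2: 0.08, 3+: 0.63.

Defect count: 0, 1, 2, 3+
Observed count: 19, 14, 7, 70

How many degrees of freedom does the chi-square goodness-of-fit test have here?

There are k = 4 categories and 2 parameters estimated from the data, so df = 4 − 1 − 2 = 1.

1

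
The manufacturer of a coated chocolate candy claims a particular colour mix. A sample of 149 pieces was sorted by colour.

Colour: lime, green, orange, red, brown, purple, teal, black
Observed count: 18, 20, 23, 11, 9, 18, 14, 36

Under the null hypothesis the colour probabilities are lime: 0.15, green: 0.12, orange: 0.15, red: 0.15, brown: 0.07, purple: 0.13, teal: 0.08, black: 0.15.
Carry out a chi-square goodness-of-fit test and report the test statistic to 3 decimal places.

15.873

Expected counts E_i = n·p_i: 149×0.15 = 22.35, 149×0.12 = 17.88, 149×0.15 = 22.35, 149×0.15 = 22.35, 149×0.07 = 10.43, 149×0.13 = 19.37, 149×0.08 = 11.92, 149×0.15 = 22.35.
lime: (18 − 22.35)²/22.35 = 18.9225/22.35 = 0.8466
green: (20 − 17.88)²/17.88 = 4.4944/17.88 = 0.2514
orange: (23 − 22.35)²/22.35 = 0.4225/22.35 = 0.0189
red: (11 − 22.35)²/22.35 = 128.8225/22.35 = 5.7639
brown: (9 − 10.43)²/10.43 = 2.0449/10.43 = 0.1961
purple: (18 − 19.37)²/19.37 = 1.8769/19.37 = 0.0969
teal: (14 − 11.92)²/11.92 = 4.3264/11.92 = 0.3630
black: (36 − 22.35)²/22.35 = 186.3225/22.35 = 8.3366
Sum = 15.873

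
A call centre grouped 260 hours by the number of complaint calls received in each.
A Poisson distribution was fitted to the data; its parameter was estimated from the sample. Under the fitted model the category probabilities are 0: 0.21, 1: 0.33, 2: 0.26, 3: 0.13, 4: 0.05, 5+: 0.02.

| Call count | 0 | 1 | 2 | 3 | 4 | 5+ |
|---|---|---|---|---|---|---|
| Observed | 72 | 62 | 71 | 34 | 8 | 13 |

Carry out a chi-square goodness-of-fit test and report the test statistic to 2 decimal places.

Expected counts E_i = n·p_i: 260×0.21 = 54.6, 260×0.33 = 85.8, 260×0.26 = 67.6, 260×0.13 = 33.8, 260×0.05 = 13, 260×0.02 = 5.2.
0: (72 − 54.6)²/54.6 = 302.76/54.6 = 5.545
1: (62 − 85.8)²/85.8 = 566.44/85.8 = 6.602
2: (71 − 67.6)²/67.6 = 11.56/67.6 = 0.171
3: (34 − 33.8)²/33.8 = 0.04/33.8 = 0.001
4: (8 − 13)²/13 = 25/13 = 1.923
5+: (13 − 5.2)²/5.2 = 60.84/5.2 = 11.700
Sum = 25.94

25.94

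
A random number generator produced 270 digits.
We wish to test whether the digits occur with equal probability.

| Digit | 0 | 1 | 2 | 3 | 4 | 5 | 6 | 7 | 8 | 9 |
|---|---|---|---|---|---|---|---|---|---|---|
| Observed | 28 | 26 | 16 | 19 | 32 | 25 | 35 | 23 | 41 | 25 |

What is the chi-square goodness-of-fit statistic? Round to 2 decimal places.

Under H₀ each category has probability 1/10, so each expected count is 270/10 = 27.
cat         O        E   (O−E)²/E
0          28       27      0.037
1          26       27      0.037
2          16       27      4.481
3          19       27      2.370
4          32       27      0.926
5          25       27      0.148
6          35       27      2.370
7          23       27      0.593
8          41       27      7.259
9          25       27      0.148
Sum = 18.37

18.37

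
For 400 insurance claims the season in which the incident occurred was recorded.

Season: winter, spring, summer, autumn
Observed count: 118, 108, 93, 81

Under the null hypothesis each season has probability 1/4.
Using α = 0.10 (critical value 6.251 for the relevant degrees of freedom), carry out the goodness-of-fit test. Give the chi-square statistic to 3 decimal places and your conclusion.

Expected count for each of the 4 categories: 400/4 = 100.
χ² = (118−100)²/100 + (108−100)²/100 + (93−100)²/100 + (81−100)²/100
   = 3.2400 + 0.6400 + 0.4900 + 3.6100
Sum = 7.980
df = 3. Since 7.980 > 6.251, we reject H₀.

7.980; reject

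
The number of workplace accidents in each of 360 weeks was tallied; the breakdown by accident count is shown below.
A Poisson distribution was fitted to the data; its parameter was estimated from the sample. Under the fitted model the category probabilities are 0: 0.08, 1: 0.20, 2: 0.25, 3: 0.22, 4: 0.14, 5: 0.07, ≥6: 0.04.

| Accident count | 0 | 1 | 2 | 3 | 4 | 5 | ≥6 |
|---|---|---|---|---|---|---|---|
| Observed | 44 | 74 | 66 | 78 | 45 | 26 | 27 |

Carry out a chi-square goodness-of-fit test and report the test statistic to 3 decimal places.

Expected counts E_i = n·p_i: 360×0.08 = 28.8, 360×0.20 = 72, 360×0.25 = 90, 360×0.22 = 79.2, 360×0.14 = 50.4, 360×0.07 = 25.2, 360×0.04 = 14.4.
cat         O        E   (O−E)²/E
0          44     28.8     8.0222
1          74       72     0.0556
2          66       90     6.4000
3          78     79.2     0.0182
4          45     50.4     0.5786
5          26     25.2     0.0254
≥6         27     14.4    11.0250
Sum = 26.125

26.125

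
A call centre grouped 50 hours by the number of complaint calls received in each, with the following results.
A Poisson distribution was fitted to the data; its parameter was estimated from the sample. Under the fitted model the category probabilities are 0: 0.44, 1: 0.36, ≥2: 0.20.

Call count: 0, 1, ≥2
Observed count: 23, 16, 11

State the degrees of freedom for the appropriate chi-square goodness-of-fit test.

There are k = 3 categories and 1 parameter estimated from the data, so df = 3 − 1 − 1 = 1.

1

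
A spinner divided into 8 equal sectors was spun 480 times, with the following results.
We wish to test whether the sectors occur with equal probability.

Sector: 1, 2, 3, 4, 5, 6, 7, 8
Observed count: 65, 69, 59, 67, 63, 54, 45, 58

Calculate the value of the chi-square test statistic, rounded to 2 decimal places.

7.17

Expected count for each of the 8 categories: 480/8 = 60.
χ² = (65−60)²/60 + (69−60)²/60 + (59−60)²/60 + (67−60)²/60 + (63−60)²/60 + (54−60)²/60 + (45−60)²/60 + (58−60)²/60
   = 0.417 + 1.350 + 0.017 + 0.817 + 0.150 + 0.600 + 3.750 + 0.067
Sum = 7.17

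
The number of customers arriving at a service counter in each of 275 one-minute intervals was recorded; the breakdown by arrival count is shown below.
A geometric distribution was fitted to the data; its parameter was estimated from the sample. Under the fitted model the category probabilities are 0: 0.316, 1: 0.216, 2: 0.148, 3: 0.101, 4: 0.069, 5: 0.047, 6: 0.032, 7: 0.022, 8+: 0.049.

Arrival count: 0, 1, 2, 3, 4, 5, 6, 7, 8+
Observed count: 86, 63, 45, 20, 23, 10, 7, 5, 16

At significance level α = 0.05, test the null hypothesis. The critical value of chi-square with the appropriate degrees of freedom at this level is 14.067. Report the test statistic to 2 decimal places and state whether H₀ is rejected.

Expected counts E_i = n·p_i: 275×0.316 = 86.9, 275×0.216 = 59.4, 275×0.148 = 40.7, 275×0.101 = 27.775, 275×0.069 = 18.975, 275×0.047 = 12.925, 275×0.032 = 8.8, 275×0.022 = 6.05, 275×0.049 = 13.475.
0: (86 − 86.9)²/86.9 = 0.81/86.9 = 0.009
1: (63 − 59.4)²/59.4 = 12.96/59.4 = 0.218
2: (45 − 40.7)²/40.7 = 18.49/40.7 = 0.454
3: (20 − 27.775)²/27.775 = 60.450625/27.775 = 2.176
4: (23 − 18.975)²/18.975 = 16.200625/18.975 = 0.854
5: (10 − 12.925)²/12.925 = 8.555625/12.925 = 0.662
6: (7 − 8.8)²/8.8 = 3.24/8.8 = 0.368
7: (5 − 6.05)²/6.05 = 1.1025/6.05 = 0.182
8+: (16 − 13.475)²/13.475 = 6.375625/13.475 = 0.473
Sum = 5.40
df = 7. Since 5.40 < 14.067, we do not reject H₀.

5.40; do not reject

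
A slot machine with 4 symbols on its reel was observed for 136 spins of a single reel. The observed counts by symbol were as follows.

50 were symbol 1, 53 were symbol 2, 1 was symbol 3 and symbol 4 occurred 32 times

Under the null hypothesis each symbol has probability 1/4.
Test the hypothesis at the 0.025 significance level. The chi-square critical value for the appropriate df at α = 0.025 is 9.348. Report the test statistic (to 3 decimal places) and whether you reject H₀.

50.294; reject

Expected count for each of the 4 categories: 136/4 = 34.
cat           O        E   (O−E)²/E
symbol 1     50       34     7.5294
symbol 2     53       34    10.6176
symbol 3      1       34    32.0294
symbol 4     32       34     0.1176
Sum = 50.294
df = 3. Since 50.294 > 9.348, we reject H₀.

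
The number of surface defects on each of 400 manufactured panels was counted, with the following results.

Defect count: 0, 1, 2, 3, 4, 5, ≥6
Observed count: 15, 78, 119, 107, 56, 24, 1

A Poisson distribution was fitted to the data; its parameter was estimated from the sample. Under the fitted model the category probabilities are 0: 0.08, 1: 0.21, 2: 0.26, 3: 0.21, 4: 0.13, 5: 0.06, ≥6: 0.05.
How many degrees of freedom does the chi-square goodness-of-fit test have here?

There are k = 7 categories and 1 parameter estimated from the data, so df = 7 − 1 − 1 = 5.

5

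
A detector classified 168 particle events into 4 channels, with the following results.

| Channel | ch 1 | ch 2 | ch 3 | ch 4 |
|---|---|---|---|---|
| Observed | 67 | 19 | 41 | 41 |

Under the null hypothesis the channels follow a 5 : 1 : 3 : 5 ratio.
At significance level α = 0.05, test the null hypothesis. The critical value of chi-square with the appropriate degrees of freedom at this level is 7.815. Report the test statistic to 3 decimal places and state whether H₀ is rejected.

Ratio total = 14. Expected counts: 168×5/14 = 60, 168×1/14 = 12, 168×3/14 = 36, 168×5/14 = 60.
ch 1: (67 − 60)²/60 = 49/60 = 0.8167
ch 2: (19 − 12)²/12 = 49/12 = 4.0833
ch 3: (41 − 36)²/36 = 25/36 = 0.6944
ch 4: (41 − 60)²/60 = 361/60 = 6.0167
Sum = 11.611
df = 3. Since 11.611 > 7.815, we reject H₀.

11.611; reject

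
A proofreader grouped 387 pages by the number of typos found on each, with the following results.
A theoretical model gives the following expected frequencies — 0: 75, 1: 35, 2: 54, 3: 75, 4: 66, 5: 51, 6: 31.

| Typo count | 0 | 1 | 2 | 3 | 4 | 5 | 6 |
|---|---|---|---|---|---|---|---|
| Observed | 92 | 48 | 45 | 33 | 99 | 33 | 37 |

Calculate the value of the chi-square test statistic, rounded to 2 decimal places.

cat         O        E   (O−E)²/E
0          92       75      3.853
1          48       35      4.829
2          45       54      1.500
3          33       75     23.520
4          99       66     16.500
5          33       51      6.353
6          37       31      1.161
Sum = 57.72

57.72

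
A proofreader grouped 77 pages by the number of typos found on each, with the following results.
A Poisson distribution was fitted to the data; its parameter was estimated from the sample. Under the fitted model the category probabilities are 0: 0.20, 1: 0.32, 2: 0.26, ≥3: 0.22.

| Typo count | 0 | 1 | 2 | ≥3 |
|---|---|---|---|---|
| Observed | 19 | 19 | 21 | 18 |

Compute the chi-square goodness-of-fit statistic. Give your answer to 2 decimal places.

2.25

Expected counts E_i = n·p_i: 77×0.20 = 15.4, 77×0.32 = 24.64, 77×0.26 = 20.02, 77×0.22 = 16.94.
χ² = (19−15.4)²/15.4 + (19−24.64)²/24.64 + (21−20.02)²/20.02 + (18−16.94)²/16.94
   = 0.842 + 1.291 + 0.048 + 0.066
Sum = 2.25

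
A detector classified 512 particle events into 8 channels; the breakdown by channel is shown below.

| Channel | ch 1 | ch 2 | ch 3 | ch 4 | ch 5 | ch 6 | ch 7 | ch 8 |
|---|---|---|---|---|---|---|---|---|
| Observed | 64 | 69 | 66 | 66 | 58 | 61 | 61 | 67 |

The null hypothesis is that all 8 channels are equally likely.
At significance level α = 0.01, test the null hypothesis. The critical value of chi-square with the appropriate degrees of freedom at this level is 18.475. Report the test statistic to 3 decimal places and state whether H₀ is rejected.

Expected count for each of the 8 categories: 512/8 = 64.
ch 1: (64 − 64)²/64 = 0/64 = 0.0000
ch 2: (69 − 64)²/64 = 25/64 = 0.3906
ch 3: (66 − 64)²/64 = 4/64 = 0.0625
ch 4: (66 − 64)²/64 = 4/64 = 0.0625
ch 5: (58 − 64)²/64 = 36/64 = 0.5625
ch 6: (61 − 64)²/64 = 9/64 = 0.1406
ch 7: (61 − 64)²/64 = 9/64 = 0.1406
ch 8: (67 − 64)²/64 = 9/64 = 0.1406
Sum = 1.500
df = 7. Since 1.500 < 18.475, we do not reject H₀.

1.500; do not reject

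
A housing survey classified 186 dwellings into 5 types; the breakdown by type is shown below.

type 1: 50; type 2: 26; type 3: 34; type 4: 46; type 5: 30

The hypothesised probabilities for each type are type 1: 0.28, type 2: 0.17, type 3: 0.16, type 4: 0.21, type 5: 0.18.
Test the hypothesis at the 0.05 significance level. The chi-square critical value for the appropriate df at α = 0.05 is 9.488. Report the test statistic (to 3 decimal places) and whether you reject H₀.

3.281; do not reject

Expected counts E_i = n·p_i: 186×0.28 = 52.08, 186×0.17 = 31.62, 186×0.16 = 29.76, 186×0.21 = 39.06, 186×0.18 = 33.48.
cat         O        E   (O−E)²/E
type 1     50    52.08     0.0831
type 2     26    31.62     0.9989
type 3     34    29.76     0.6041
type 4     46    39.06     1.2331
type 5     30    33.48     0.3617
Sum = 3.281
df = 4. Since 3.281 < 9.488, we do not reject H₀.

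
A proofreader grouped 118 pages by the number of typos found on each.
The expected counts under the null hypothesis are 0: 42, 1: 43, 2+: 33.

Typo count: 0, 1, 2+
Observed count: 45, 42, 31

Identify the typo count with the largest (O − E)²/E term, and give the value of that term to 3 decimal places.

cat         O        E   (O−E)²/E
0          45       42     0.2143
1          42       43     0.0233
2+         31       33     0.1212
The largest term is for 0: 0.214.

0, 0.214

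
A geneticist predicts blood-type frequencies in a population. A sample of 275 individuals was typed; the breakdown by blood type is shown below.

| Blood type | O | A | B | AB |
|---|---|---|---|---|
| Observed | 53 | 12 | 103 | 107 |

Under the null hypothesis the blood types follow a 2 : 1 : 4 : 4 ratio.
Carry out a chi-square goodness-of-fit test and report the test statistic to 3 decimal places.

Ratio total = 11. Expected counts: 275×2/11 = 50, 275×1/11 = 25, 275×4/11 = 100, 275×4/11 = 100.
O: (53 − 50)²/50 = 9/50 = 0.1800
A: (12 − 25)²/25 = 169/25 = 6.7600
B: (103 − 100)²/100 = 9/100 = 0.0900
AB: (107 − 100)²/100 = 49/100 = 0.4900
Sum = 7.520

7.520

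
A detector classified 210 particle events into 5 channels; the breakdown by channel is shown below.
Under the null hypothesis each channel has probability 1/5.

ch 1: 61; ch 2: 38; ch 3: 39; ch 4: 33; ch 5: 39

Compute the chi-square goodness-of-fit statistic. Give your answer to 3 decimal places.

Under H₀ each category has probability 1/5, so each expected count is 210/5 = 42.
cat         O        E   (O−E)²/E
ch 1       61       42     8.5952
ch 2       38       42     0.3810
ch 3       39       42     0.2143
ch 4       33       42     1.9286
ch 5       39       42     0.2143
Sum = 11.333

11.333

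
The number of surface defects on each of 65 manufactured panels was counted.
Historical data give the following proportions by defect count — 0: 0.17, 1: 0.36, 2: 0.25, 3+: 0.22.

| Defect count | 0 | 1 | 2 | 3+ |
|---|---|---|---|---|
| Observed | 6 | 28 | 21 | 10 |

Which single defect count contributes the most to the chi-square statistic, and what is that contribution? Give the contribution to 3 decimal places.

0, 2.308

Expected counts E_i = n·p_i: 65×0.17 = 11.05, 65×0.36 = 23.4, 65×0.25 = 16.25, 65×0.22 = 14.3.
χ² = (6−11.05)²/11.05 + (28−23.4)²/23.4 + (21−16.25)²/16.25 + (10−14.3)²/14.3
   = 2.3079 + 0.9043 + 1.3885 + 1.2930
The largest term is for 0: 2.308.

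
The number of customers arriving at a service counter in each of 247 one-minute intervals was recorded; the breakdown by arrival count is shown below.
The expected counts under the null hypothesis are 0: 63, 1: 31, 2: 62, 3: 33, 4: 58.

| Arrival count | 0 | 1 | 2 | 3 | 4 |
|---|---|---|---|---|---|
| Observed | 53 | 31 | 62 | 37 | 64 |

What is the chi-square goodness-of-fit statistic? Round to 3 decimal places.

cat         O        E   (O−E)²/E
0          53       63     1.5873
1          31       31     0.0000
2          62       62     0.0000
3          37       33     0.4848
4          64       58     0.6207
Sum = 2.693

2.693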